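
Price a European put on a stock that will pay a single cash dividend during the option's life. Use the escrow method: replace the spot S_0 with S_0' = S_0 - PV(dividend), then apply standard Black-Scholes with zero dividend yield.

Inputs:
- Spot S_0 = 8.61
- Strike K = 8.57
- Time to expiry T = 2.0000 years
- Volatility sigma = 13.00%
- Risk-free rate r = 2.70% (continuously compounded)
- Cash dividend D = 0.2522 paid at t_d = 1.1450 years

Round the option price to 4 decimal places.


PV(D) = D * exp(-r * t_d) = 0.2522 * 0.96955798 = 0.24452252
S_0' = S_0 - PV(D) = 8.6100 - 0.24452252 = 8.36547748
d1 = (ln(S_0'/K) + (r + sigma^2/2)*T) / (sigma*sqrt(T)) = 0.25426298
d2 = d1 - sigma*sqrt(T) = 0.07041522
exp(-rT) = 0.94743211
N(-d1) = 0.39964620; N(-d2) = 0.47193159
P = K * exp(-rT) * N(-d2) - S_0' * N(-d1) = 8.5700 * 0.94743211 * 0.47193159 - 8.36547748 * 0.39964620 = 0.4886

Answer: Price = 0.4886


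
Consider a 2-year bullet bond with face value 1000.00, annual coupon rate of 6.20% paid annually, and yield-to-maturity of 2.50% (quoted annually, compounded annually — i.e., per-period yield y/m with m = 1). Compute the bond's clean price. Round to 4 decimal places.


Coupon per period c = face * coupon_rate / m = 62.000000
Periods per year m = 1; per-period yield y/m = 0.025000
Number of cashflows N = 2
Cashflows (t years, CF_t, discount factor 1/(1+y/m)^(m*t), PV):
  t = 1.0000: CF_t = 62.000000, DF = 0.975610, PV = 60.487805
  t = 2.0000: CF_t = 1062.000000, DF = 0.951814, PV = 1010.826889
Price P = sum_t PV_t = 1071.314694

Answer: Price = 1071.3147


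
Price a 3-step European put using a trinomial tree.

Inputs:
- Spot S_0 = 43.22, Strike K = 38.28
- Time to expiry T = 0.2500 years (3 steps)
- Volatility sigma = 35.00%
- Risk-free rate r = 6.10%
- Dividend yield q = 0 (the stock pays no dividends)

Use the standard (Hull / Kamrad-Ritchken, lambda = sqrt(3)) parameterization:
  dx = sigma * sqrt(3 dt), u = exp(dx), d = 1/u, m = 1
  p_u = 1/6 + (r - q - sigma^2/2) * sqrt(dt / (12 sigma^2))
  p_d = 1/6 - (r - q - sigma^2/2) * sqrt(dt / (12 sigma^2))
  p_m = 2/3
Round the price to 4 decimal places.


Answer: Price = V(0,0) = 0.9513

Derivation:
dt = T/N = 0.083333; dx = sigma*sqrt(3*dt) = 0.175000
u = exp(dx) = 1.191246; d = 1/u = 0.839457
p_u = 0.166607, p_m = 0.666667, p_d = 0.166726
Discount per step: exp(-r*dt) = 0.994930
Stock lattice S(k, j) with j the centered position index:
  k=0: S(0,+0) = 43.2200
  k=1: S(1,-1) = 36.2813; S(1,+0) = 43.2200; S(1,+1) = 51.4857
  k=2: S(2,-2) = 30.4566; S(2,-1) = 36.2813; S(2,+0) = 43.2200; S(2,+1) = 51.4857; S(2,+2) = 61.3321
  k=3: S(3,-3) = 25.5670; S(3,-2) = 30.4566; S(3,-1) = 36.2813; S(3,+0) = 43.2200; S(3,+1) = 51.4857; S(3,+2) = 61.3321; S(3,+3) = 73.0616
Terminal payoffs V(N, j) = max(K - S_T, 0):
  V(3,-3) = 12.712977; V(3,-2) = 7.823381; V(3,-1) = 1.998668; V(3,+0) = 0.000000; V(3,+1) = 0.000000; V(3,+2) = 0.000000; V(3,+3) = 0.000000
Backward induction: V(k, j) = exp(-r*dt) * [p_u * V(k+1, j+1) + p_m * V(k+1, j) + p_d * V(k+1, j-1)]
  V(2,-2) = exp(-r*dt) * [p_u*1.998668 + p_m*7.823381 + p_d*12.712977] = 7.629285
  V(2,-1) = exp(-r*dt) * [p_u*0.000000 + p_m*1.998668 + p_d*7.823381] = 2.623438
  V(2,+0) = exp(-r*dt) * [p_u*0.000000 + p_m*0.000000 + p_d*1.998668] = 0.331541
  V(2,+1) = exp(-r*dt) * [p_u*0.000000 + p_m*0.000000 + p_d*0.000000] = 0.000000
  V(2,+2) = exp(-r*dt) * [p_u*0.000000 + p_m*0.000000 + p_d*0.000000] = 0.000000
  V(1,-1) = exp(-r*dt) * [p_u*0.331541 + p_m*2.623438 + p_d*7.629285] = 3.060599
  V(1,+0) = exp(-r*dt) * [p_u*0.000000 + p_m*0.331541 + p_d*2.623438] = 0.655084
  V(1,+1) = exp(-r*dt) * [p_u*0.000000 + p_m*0.000000 + p_d*0.331541] = 0.054996
  V(0,+0) = exp(-r*dt) * [p_u*0.054996 + p_m*0.655084 + p_d*3.060599] = 0.951320


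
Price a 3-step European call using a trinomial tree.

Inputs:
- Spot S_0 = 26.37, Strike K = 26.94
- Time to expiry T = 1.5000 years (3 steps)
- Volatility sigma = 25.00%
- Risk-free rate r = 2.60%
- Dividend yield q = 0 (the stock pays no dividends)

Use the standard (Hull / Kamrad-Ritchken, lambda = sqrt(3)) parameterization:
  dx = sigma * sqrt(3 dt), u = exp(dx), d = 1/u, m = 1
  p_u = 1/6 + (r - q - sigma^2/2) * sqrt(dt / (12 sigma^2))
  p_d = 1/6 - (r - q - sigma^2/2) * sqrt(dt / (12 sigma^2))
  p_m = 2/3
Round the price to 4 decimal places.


dt = T/N = 0.500000; dx = sigma*sqrt(3*dt) = 0.306186
u = exp(dx) = 1.358235; d = 1/u = 0.736250
p_u = 0.162380, p_m = 0.666667, p_d = 0.170953
Discount per step: exp(-r*dt) = 0.987084
Stock lattice S(k, j) with j the centered position index:
  k=0: S(0,+0) = 26.3700
  k=1: S(1,-1) = 19.4149; S(1,+0) = 26.3700; S(1,+1) = 35.8167
  k=2: S(2,-2) = 14.2942; S(2,-1) = 19.4149; S(2,+0) = 26.3700; S(2,+1) = 35.8167; S(2,+2) = 48.6475
  k=3: S(3,-3) = 10.5241; S(3,-2) = 14.2942; S(3,-1) = 19.4149; S(3,+0) = 26.3700; S(3,+1) = 35.8167; S(3,+2) = 48.6475; S(3,+3) = 66.0747
Terminal payoffs V(N, j) = max(S_T - K, 0):
  V(3,-3) = 0.000000; V(3,-2) = 0.000000; V(3,-1) = 0.000000; V(3,+0) = 0.000000; V(3,+1) = 8.876663; V(3,+2) = 21.707452; V(3,+3) = 39.134682
Backward induction: V(k, j) = exp(-r*dt) * [p_u * V(k+1, j+1) + p_m * V(k+1, j) + p_d * V(k+1, j-1)]
  V(2,-2) = exp(-r*dt) * [p_u*0.000000 + p_m*0.000000 + p_d*0.000000] = 0.000000
  V(2,-1) = exp(-r*dt) * [p_u*0.000000 + p_m*0.000000 + p_d*0.000000] = 0.000000
  V(2,+0) = exp(-r*dt) * [p_u*8.876663 + p_m*0.000000 + p_d*0.000000] = 1.422776
  V(2,+1) = exp(-r*dt) * [p_u*21.707452 + p_m*8.876663 + p_d*0.000000] = 9.320673
  V(2,+2) = exp(-r*dt) * [p_u*39.134682 + p_m*21.707452 + p_d*8.876663] = 22.055232
  V(1,-1) = exp(-r*dt) * [p_u*1.422776 + p_m*0.000000 + p_d*0.000000] = 0.228047
  V(1,+0) = exp(-r*dt) * [p_u*9.320673 + p_m*1.422776 + p_d*0.000000] = 2.430210
  V(1,+1) = exp(-r*dt) * [p_u*22.055232 + p_m*9.320673 + p_d*1.422776] = 9.908686
  V(0,+0) = exp(-r*dt) * [p_u*9.908686 + p_m*2.430210 + p_d*0.228047] = 3.225888

Answer: Price = V(0,0) = 3.2259


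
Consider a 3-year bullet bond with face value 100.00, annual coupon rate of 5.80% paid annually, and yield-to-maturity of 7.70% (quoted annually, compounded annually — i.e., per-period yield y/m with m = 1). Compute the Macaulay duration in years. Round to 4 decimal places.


Answer: Macaulay duration = 2.8341 years

Derivation:
Coupon per period c = face * coupon_rate / m = 5.800000
Periods per year m = 1; per-period yield y/m = 0.077000
Number of cashflows N = 3
Cashflows (t years, CF_t, discount factor 1/(1+y/m)^(m*t), PV):
  t = 1.0000: CF_t = 5.800000, DF = 0.928505, PV = 5.385330
  t = 2.0000: CF_t = 5.800000, DF = 0.862122, PV = 5.000306
  t = 3.0000: CF_t = 105.800000, DF = 0.800484, PV = 84.691253
Price P = sum_t PV_t = 95.076889
Macaulay numerator sum_t t * PV_t:
  t * PV_t at t = 1.0000: 5.385330
  t * PV_t at t = 2.0000: 10.000612
  t * PV_t at t = 3.0000: 254.073759
Macaulay duration D = (sum_t t * PV_t) / P = 269.459700 / 95.076889 = 2.834124


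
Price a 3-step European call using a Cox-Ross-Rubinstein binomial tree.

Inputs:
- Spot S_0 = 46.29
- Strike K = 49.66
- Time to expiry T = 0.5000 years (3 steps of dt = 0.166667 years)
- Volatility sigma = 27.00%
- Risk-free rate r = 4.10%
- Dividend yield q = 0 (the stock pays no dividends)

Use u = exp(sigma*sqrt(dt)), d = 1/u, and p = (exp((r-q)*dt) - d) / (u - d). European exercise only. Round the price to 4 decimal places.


Answer: Price = V(0,0) = 2.5963

Derivation:
dt = T/N = 0.166667
u = exp(sigma*sqrt(dt)) = 1.116532; d = 1/u = 0.895631
p = (exp((r-q)*dt) - d) / (u - d) = 0.503511
Discount per step: exp(-r*dt) = 0.993190
Stock lattice S(k, i) with i counting down-moves:
  k=0: S(0,0) = 46.2900
  k=1: S(1,0) = 51.6842; S(1,1) = 41.4587
  k=2: S(2,0) = 57.7071; S(2,1) = 46.2900; S(2,2) = 37.1317
  k=3: S(3,0) = 64.4318; S(3,1) = 51.6842; S(3,2) = 41.4587; S(3,3) = 33.2563
Terminal payoffs V(N, i) = max(S_T - K, 0):
  V(3,0) = 14.771785; V(3,1) = 2.024245; V(3,2) = 0.000000; V(3,3) = 0.000000
Backward induction: V(k, i) = exp(-r*dt) * [p * V(k+1, i) + (1-p) * V(k+1, i+1)].
  V(2,0) = exp(-r*dt) * [p*14.771785 + (1-p)*2.024245] = 8.385276
  V(2,1) = exp(-r*dt) * [p*2.024245 + (1-p)*0.000000] = 1.012289
  V(2,2) = exp(-r*dt) * [p*0.000000 + (1-p)*0.000000] = 0.000000
  V(1,0) = exp(-r*dt) * [p*8.385276 + (1-p)*1.012289] = 4.692494
  V(1,1) = exp(-r*dt) * [p*1.012289 + (1-p)*0.000000] = 0.506227
  V(0,0) = exp(-r*dt) * [p*4.692494 + (1-p)*0.506227] = 2.596257


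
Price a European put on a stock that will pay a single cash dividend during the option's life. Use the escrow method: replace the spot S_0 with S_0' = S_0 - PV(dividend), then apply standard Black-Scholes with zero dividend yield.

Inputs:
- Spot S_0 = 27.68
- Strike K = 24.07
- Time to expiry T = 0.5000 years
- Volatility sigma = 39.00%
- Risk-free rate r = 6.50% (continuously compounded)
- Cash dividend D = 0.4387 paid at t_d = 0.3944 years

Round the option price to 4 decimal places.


Answer: Price = 1.2279

Derivation:
PV(D) = D * exp(-r * t_d) = 0.4387 * 0.97468981 = 0.42759642
S_0' = S_0 - PV(D) = 27.6800 - 0.42759642 = 27.25240358
d1 = (ln(S_0'/K) + (r + sigma^2/2)*T) / (sigma*sqrt(T)) = 0.70602063
d2 = d1 - sigma*sqrt(T) = 0.43024898
exp(-rT) = 0.96802245
N(-d1) = 0.24008765; N(-d2) = 0.33350727
P = K * exp(-rT) * N(-d2) - S_0' * N(-d1) = 24.0700 * 0.96802245 * 0.33350727 - 27.25240358 * 0.24008765 = 1.2279


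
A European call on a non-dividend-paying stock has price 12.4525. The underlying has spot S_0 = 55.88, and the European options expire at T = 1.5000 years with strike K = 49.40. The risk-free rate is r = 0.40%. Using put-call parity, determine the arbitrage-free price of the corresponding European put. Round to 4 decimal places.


Answer: Put price = 5.6770

Derivation:
Put-call parity: C - P = S_0 * exp(-qT) - K * exp(-rT).
S_0 * exp(-qT) = 55.8800 * 1.00000000 = 55.88000000
K * exp(-rT) = 49.4000 * 0.99401796 = 49.10448742
P = C - S*exp(-qT) + K*exp(-rT)
P = 12.4525 - 55.88000000 + 49.10448742 = 5.6770


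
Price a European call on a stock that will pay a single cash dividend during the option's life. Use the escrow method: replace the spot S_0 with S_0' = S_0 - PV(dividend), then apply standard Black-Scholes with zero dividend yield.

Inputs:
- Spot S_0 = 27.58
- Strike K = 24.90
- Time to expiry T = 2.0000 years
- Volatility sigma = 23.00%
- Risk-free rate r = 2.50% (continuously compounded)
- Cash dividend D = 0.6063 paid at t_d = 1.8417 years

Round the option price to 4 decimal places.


Answer: Price = 5.1911

Derivation:
PV(D) = D * exp(-r * t_d) = 0.6063 * 0.95500137 = 0.57901733
S_0' = S_0 - PV(D) = 27.5800 - 0.57901733 = 27.00098267
d1 = (ln(S_0'/K) + (r + sigma^2/2)*T) / (sigma*sqrt(T)) = 0.56539476
d2 = d1 - sigma*sqrt(T) = 0.24012564
exp(-rT) = 0.95122942
N(d1) = 0.71409736; N(d2) = 0.59488357
C = S_0' * N(d1) - K * exp(-rT) * N(d2) = 27.00098267 * 0.71409736 - 24.9000 * 0.95122942 * 0.59488357 = 5.1911


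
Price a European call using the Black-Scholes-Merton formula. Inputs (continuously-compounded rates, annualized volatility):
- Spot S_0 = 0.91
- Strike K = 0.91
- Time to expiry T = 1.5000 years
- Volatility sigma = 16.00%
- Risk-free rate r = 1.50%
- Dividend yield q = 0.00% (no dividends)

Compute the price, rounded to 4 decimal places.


d1 = (ln(S/K) + (r - q + 0.5*sigma^2) * T) / (sigma * sqrt(T)) = 0.21279942
d2 = d1 - sigma * sqrt(T) = 0.01684024
exp(-rT) = 0.97775124; exp(-qT) = 1.00000000
C = S_0 * exp(-qT) * N(d1) - K * exp(-rT) * N(d2)
N(d1) = 0.58425829; N(d2) = 0.50671797
C = 0.9100 * 1.00000000 * 0.58425829 - 0.9100 * 0.97775124 * 0.50671797 = 0.0808

Answer: Price = 0.0808


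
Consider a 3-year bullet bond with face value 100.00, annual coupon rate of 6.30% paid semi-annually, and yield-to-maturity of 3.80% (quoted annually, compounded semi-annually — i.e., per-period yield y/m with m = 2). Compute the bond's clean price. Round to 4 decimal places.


Answer: Price = 107.0255

Derivation:
Coupon per period c = face * coupon_rate / m = 3.150000
Periods per year m = 2; per-period yield y/m = 0.019000
Number of cashflows N = 6
Cashflows (t years, CF_t, discount factor 1/(1+y/m)^(m*t), PV):
  t = 0.5000: CF_t = 3.150000, DF = 0.981354, PV = 3.091266
  t = 1.0000: CF_t = 3.150000, DF = 0.963056, PV = 3.033627
  t = 1.5000: CF_t = 3.150000, DF = 0.945099, PV = 2.977063
  t = 2.0000: CF_t = 3.150000, DF = 0.927477, PV = 2.921553
  t = 2.5000: CF_t = 3.150000, DF = 0.910184, PV = 2.867079
  t = 3.0000: CF_t = 103.150000, DF = 0.893213, PV = 92.134891
Price P = sum_t PV_t = 107.025479


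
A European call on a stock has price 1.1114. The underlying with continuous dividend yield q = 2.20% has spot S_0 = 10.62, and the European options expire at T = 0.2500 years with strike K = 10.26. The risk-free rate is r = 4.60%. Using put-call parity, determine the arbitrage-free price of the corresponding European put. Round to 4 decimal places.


Answer: Put price = 0.6923

Derivation:
Put-call parity: C - P = S_0 * exp(-qT) - K * exp(-rT).
S_0 * exp(-qT) = 10.6200 * 0.99451510 = 10.56175033
K * exp(-rT) = 10.2600 * 0.98856587 = 10.14268585
P = C - S*exp(-qT) + K*exp(-rT)
P = 1.1114 - 10.56175033 + 10.14268585 = 0.6923


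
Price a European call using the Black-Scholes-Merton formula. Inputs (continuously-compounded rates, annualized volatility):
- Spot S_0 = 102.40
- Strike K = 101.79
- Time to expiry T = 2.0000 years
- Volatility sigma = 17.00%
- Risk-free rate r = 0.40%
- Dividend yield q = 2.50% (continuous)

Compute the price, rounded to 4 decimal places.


Answer: Price = 7.8102

Derivation:
d1 = (ln(S/K) + (r - q + 0.5*sigma^2) * T) / (sigma * sqrt(T)) = -0.02963674
d2 = d1 - sigma * sqrt(T) = -0.27005304
exp(-rT) = 0.99203191; exp(-qT) = 0.95122942
C = S_0 * exp(-qT) * N(d1) - K * exp(-rT) * N(d2)
N(d1) = 0.48817838; N(d2) = 0.39355972
C = 102.4000 * 0.95122942 * 0.48817838 - 101.7900 * 0.99203191 * 0.39355972 = 7.8102


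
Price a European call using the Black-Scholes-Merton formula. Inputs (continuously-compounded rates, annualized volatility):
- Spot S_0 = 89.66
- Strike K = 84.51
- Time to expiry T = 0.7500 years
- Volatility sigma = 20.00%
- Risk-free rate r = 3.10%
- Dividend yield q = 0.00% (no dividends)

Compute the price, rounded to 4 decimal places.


d1 = (ln(S/K) + (r - q + 0.5*sigma^2) * T) / (sigma * sqrt(T)) = 0.56236727
d2 = d1 - sigma * sqrt(T) = 0.38916219
exp(-rT) = 0.97701820; exp(-qT) = 1.00000000
C = S_0 * exp(-qT) * N(d1) - K * exp(-rT) * N(d2)
N(d1) = 0.71306709; N(d2) = 0.65142191
C = 89.6600 * 1.00000000 * 0.71306709 - 84.5100 * 0.97701820 * 0.65142191 = 10.1471

Answer: Price = 10.1471


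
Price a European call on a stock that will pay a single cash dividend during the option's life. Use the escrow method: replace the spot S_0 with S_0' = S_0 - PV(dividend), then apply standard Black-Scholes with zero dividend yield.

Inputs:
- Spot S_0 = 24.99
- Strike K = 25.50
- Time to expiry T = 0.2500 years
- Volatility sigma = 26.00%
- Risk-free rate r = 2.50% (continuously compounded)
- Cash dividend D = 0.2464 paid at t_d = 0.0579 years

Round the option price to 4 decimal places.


Answer: Price = 1.0210

Derivation:
PV(D) = D * exp(-r * t_d) = 0.2464 * 0.99855355 = 0.24604359
S_0' = S_0 - PV(D) = 24.9900 - 0.24604359 = 24.74395641
d1 = (ln(S_0'/K) + (r + sigma^2/2)*T) / (sigma*sqrt(T)) = -0.11843984
d2 = d1 - sigma*sqrt(T) = -0.24843984
exp(-rT) = 0.99376949
N(d1) = 0.45285958; N(d2) = 0.40189706
C = S_0' * N(d1) - K * exp(-rT) * N(d2) = 24.74395641 * 0.45285958 - 25.5000 * 0.99376949 * 0.40189706 = 1.0210


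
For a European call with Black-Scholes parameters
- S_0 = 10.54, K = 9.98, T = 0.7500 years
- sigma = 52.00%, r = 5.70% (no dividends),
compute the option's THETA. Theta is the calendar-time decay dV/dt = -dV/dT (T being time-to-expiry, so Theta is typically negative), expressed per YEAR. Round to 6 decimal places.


d1 = 0.4413275512; d2 = -0.0090056587
phi(d1) = 0.3619230941; exp(-qT) = 1.0000000000; exp(-rT) = 0.9581508979
Theta = -S*exp(-qT)*phi(d1)*sigma/(2*sqrt(T)) - r*K*exp(-rT)*N(d2) + q*S*exp(-qT)*N(d1)
N(d1) = 0.6705120584; N(d2) = 0.4964073105; sqrt(T) = 0.8660254038
Term 1 = -10.5400 * 1.0000000000 * 0.3619230941 * 0.5200 / (2 * 0.8660254038) = -1.1452482141
Term 2 = -0.0570 * 9.9800 * 0.9581508979 * 0.4964073105 = -0.2705686511
Term 3 = 0 (no dividend yield, q = 0)
Theta = -1.1452482141 + (-0.2705686511) + (0.0000000000) = -1.415817

Answer: Theta = -1.415817


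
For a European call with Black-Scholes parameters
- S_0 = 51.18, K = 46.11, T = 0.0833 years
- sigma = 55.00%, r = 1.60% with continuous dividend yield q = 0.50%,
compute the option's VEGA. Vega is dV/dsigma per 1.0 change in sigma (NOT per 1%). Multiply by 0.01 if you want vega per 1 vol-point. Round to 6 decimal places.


d1 = 0.7423127834; d2 = 0.5835732168
phi(d1) = 0.3028696793; exp(-qT) = 0.9995835867; exp(-rT) = 0.9986680878
Vega = S * exp(-qT) * phi(d1) * sqrt(T) = 51.1800 * 0.9995835867 * 0.3028696793 * 0.2886173938 = 4.471958

Answer: Vega = 4.471958


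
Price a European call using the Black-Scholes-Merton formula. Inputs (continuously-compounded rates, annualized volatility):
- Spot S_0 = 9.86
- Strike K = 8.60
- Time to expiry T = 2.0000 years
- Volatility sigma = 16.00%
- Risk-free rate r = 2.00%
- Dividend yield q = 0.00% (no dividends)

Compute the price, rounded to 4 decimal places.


d1 = (ln(S/K) + (r - q + 0.5*sigma^2) * T) / (sigma * sqrt(T)) = 0.89415405
d2 = d1 - sigma * sqrt(T) = 0.66787988
exp(-rT) = 0.96078944; exp(-qT) = 1.00000000
C = S_0 * exp(-qT) * N(d1) - K * exp(-rT) * N(d2)
N(d1) = 0.81438026; N(d2) = 0.74789486
C = 9.8600 * 1.00000000 * 0.81438026 - 8.6000 * 0.96078944 * 0.74789486 = 1.8501

Answer: Price = 1.8501


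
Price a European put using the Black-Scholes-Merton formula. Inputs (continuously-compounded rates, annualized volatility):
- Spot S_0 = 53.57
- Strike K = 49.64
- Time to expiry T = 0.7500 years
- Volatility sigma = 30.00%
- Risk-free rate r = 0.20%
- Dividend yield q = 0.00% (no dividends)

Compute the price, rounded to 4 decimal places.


d1 = (ln(S/K) + (r - q + 0.5*sigma^2) * T) / (sigma * sqrt(T)) = 0.42894142
d2 = d1 - sigma * sqrt(T) = 0.16913380
exp(-rT) = 0.99850112; exp(-qT) = 1.00000000
P = K * exp(-rT) * N(-d2) - S_0 * exp(-qT) * N(-d1)
N(-d1) = 0.33398293; N(-d2) = 0.43284570
P = 49.6400 * 0.99850112 * 0.43284570 - 53.5700 * 1.00000000 * 0.33398293 = 3.5628

Answer: Price = 3.5628


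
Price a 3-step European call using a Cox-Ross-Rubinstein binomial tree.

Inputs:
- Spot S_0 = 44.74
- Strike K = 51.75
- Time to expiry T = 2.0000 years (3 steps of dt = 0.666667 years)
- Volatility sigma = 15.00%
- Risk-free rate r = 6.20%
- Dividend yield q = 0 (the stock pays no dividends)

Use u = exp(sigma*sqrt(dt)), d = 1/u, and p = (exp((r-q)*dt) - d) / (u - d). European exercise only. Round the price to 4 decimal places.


Answer: Price = V(0,0) = 2.9946

Derivation:
dt = T/N = 0.666667
u = exp(sigma*sqrt(dt)) = 1.130290; d = 1/u = 0.884728
p = (exp((r-q)*dt) - d) / (u - d) = 0.641268
Discount per step: exp(-r*dt) = 0.959509
Stock lattice S(k, i) with i counting down-moves:
  k=0: S(0,0) = 44.7400
  k=1: S(1,0) = 50.5692; S(1,1) = 39.5828
  k=2: S(2,0) = 57.1579; S(2,1) = 44.7400; S(2,2) = 35.0200
  k=3: S(3,0) = 64.6050; S(3,1) = 50.5692; S(3,2) = 39.5828; S(3,3) = 30.9832
Terminal payoffs V(N, i) = max(S_T - K, 0):
  V(3,0) = 12.854975; V(3,1) = 0.000000; V(3,2) = 0.000000; V(3,3) = 0.000000
Backward induction: V(k, i) = exp(-r*dt) * [p * V(k+1, i) + (1-p) * V(k+1, i+1)].
  V(2,0) = exp(-r*dt) * [p*12.854975 + (1-p)*0.000000] = 7.909701
  V(2,1) = exp(-r*dt) * [p*0.000000 + (1-p)*0.000000] = 0.000000
  V(2,2) = exp(-r*dt) * [p*0.000000 + (1-p)*0.000000] = 0.000000
  V(1,0) = exp(-r*dt) * [p*7.909701 + (1-p)*0.000000] = 4.866861
  V(1,1) = exp(-r*dt) * [p*0.000000 + (1-p)*0.000000] = 0.000000
  V(0,0) = exp(-r*dt) * [p*4.866861 + (1-p)*0.000000] = 2.994593


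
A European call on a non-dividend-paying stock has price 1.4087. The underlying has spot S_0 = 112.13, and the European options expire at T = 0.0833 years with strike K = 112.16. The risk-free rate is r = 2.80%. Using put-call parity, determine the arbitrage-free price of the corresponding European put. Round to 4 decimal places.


Put-call parity: C - P = S_0 * exp(-qT) - K * exp(-rT).
S_0 * exp(-qT) = 112.1300 * 1.00000000 = 112.13000000
K * exp(-rT) = 112.1600 * 0.99767032 = 111.89870286
P = C - S*exp(-qT) + K*exp(-rT)
P = 1.4087 - 112.13000000 + 111.89870286 = 1.1774

Answer: Put price = 1.1774


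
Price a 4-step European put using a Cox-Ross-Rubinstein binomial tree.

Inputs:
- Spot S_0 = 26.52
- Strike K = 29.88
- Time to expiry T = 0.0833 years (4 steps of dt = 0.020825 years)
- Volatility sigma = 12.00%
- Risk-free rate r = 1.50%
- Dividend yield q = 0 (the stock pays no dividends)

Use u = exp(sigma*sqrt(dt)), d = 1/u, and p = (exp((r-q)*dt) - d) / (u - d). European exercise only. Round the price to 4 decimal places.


Answer: Price = V(0,0) = 3.3227

Derivation:
dt = T/N = 0.020825
u = exp(sigma*sqrt(dt)) = 1.017468; d = 1/u = 0.982832
p = (exp((r-q)*dt) - d) / (u - d) = 0.504691
Discount per step: exp(-r*dt) = 0.999688
Stock lattice S(k, i) with i counting down-moves:
  k=0: S(0,0) = 26.5200
  k=1: S(1,0) = 26.9832; S(1,1) = 26.0647
  k=2: S(2,0) = 27.4546; S(2,1) = 26.5200; S(2,2) = 25.6172
  k=3: S(3,0) = 27.9342; S(3,1) = 26.9832; S(3,2) = 26.0647; S(3,3) = 25.1774
  k=4: S(4,0) = 28.4221; S(4,1) = 27.4546; S(4,2) = 26.5200; S(4,3) = 25.6172; S(4,4) = 24.7452
Terminal payoffs V(N, i) = max(K - S_T, 0):
  V(4,0) = 1.457891; V(4,1) = 2.425413; V(4,2) = 3.360000; V(4,3) = 4.262772; V(4,4) = 5.134813
Backward induction: V(k, i) = exp(-r*dt) * [p * V(k+1, i) + (1-p) * V(k+1, i+1)].
  V(3,0) = exp(-r*dt) * [p*1.457891 + (1-p)*2.425413] = 1.936508
  V(3,1) = exp(-r*dt) * [p*2.425413 + (1-p)*3.360000] = 2.887420
  V(3,2) = exp(-r*dt) * [p*3.360000 + (1-p)*4.262772] = 3.805962
  V(3,3) = exp(-r*dt) * [p*4.262772 + (1-p)*5.134813] = 4.693236
  V(2,0) = exp(-r*dt) * [p*1.936508 + (1-p)*2.887420] = 2.406751
  V(2,1) = exp(-r*dt) * [p*2.887420 + (1-p)*3.805962] = 3.341338
  V(2,2) = exp(-r*dt) * [p*3.805962 + (1-p)*4.693236] = 4.244111
  V(1,0) = exp(-r*dt) * [p*2.406751 + (1-p)*3.341338] = 2.868764
  V(1,1) = exp(-r*dt) * [p*3.341338 + (1-p)*4.244111] = 3.787306
  V(0,0) = exp(-r*dt) * [p*2.868764 + (1-p)*3.787306] = 3.322688


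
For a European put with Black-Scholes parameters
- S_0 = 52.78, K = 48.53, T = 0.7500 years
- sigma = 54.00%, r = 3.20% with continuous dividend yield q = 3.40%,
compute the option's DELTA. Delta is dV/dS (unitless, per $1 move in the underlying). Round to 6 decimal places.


Answer: Delta = -0.332272

Derivation:
d1 = 0.4101328831; d2 = -0.0575208350
phi(d1) = 0.3667616767; exp(-qT) = 0.9748223790; exp(-rT) = 0.9762857098
N(-d1) = 0.3408542360
Delta = -exp(-qT) * N(-d1) = -0.9748223790 * 0.3408542360 = -0.332272


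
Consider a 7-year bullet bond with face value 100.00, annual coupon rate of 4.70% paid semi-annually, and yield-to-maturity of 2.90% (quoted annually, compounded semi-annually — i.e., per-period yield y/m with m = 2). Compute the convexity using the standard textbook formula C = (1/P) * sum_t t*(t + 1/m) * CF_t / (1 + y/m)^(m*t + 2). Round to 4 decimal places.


Answer: Convexity = 42.3791

Derivation:
Coupon per period c = face * coupon_rate / m = 2.350000
Periods per year m = 2; per-period yield y/m = 0.014500
Number of cashflows N = 14
Cashflows (t years, CF_t, discount factor 1/(1+y/m)^(m*t), PV):
  t = 0.5000: CF_t = 2.350000, DF = 0.985707, PV = 2.316412
  t = 1.0000: CF_t = 2.350000, DF = 0.971619, PV = 2.283304
  t = 1.5000: CF_t = 2.350000, DF = 0.957732, PV = 2.250669
  t = 2.0000: CF_t = 2.350000, DF = 0.944043, PV = 2.218501
  t = 2.5000: CF_t = 2.350000, DF = 0.930550, PV = 2.186793
  t = 3.0000: CF_t = 2.350000, DF = 0.917250, PV = 2.155537
  t = 3.5000: CF_t = 2.350000, DF = 0.904140, PV = 2.124729
  t = 4.0000: CF_t = 2.350000, DF = 0.891217, PV = 2.094361
  t = 4.5000: CF_t = 2.350000, DF = 0.878479, PV = 2.064426
  t = 5.0000: CF_t = 2.350000, DF = 0.865923, PV = 2.034920
  t = 5.5000: CF_t = 2.350000, DF = 0.853547, PV = 2.005835
  t = 6.0000: CF_t = 2.350000, DF = 0.841347, PV = 1.977167
  t = 6.5000: CF_t = 2.350000, DF = 0.829322, PV = 1.948907
  t = 7.0000: CF_t = 102.350000, DF = 0.817469, PV = 83.667950
Price P = sum_t PV_t = 111.329512
Convexity numerator sum_t t*(t + 1/m) * CF_t / (1+y/m)^(m*t + 2):
  t = 0.5000: term = 1.125335
  t = 1.0000: term = 3.327752
  t = 1.5000: term = 6.560378
  t = 2.0000: term = 10.777687
  t = 2.5000: term = 15.935466
  t = 3.0000: term = 21.990786
  t = 3.5000: term = 28.901969
  t = 4.0000: term = 36.628561
  t = 4.5000: term = 45.131297
  t = 5.0000: term = 54.372079
  t = 5.5000: term = 64.313943
  t = 6.0000: term = 74.921032
  t = 6.5000: term = 86.158571
  t = 7.0000: term = 4267.900918
Convexity = (1/P) * sum = 4718.045773 / 111.329512 = 42.379111


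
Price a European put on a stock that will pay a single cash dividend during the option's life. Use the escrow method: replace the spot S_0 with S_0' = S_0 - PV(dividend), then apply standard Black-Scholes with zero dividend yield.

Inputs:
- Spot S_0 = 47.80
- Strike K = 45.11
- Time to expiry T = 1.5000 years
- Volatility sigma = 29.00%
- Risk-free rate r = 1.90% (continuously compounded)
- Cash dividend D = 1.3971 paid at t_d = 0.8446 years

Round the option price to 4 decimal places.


PV(D) = D * exp(-r * t_d) = 1.3971 * 0.98408067 = 1.37485911
S_0' = S_0 - PV(D) = 47.8000 - 1.37485911 = 46.42514089
d1 = (ln(S_0'/K) + (r + sigma^2/2)*T) / (sigma*sqrt(T)) = 0.33873963
d2 = d1 - sigma*sqrt(T) = -0.01643638
exp(-rT) = 0.97190229
N(-d1) = 0.36740294; N(-d2) = 0.50655687
P = K * exp(-rT) * N(-d2) - S_0' * N(-d1) = 45.1100 * 0.97190229 * 0.50655687 - 46.42514089 * 0.36740294 = 5.1520

Answer: Price = 5.1520


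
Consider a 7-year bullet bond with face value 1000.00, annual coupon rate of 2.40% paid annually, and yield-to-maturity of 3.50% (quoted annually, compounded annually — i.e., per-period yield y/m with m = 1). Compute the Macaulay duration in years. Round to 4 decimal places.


Coupon per period c = face * coupon_rate / m = 24.000000
Periods per year m = 1; per-period yield y/m = 0.035000
Number of cashflows N = 7
Cashflows (t years, CF_t, discount factor 1/(1+y/m)^(m*t), PV):
  t = 1.0000: CF_t = 24.000000, DF = 0.966184, PV = 23.188406
  t = 2.0000: CF_t = 24.000000, DF = 0.933511, PV = 22.404257
  t = 3.0000: CF_t = 24.000000, DF = 0.901943, PV = 21.646625
  t = 4.0000: CF_t = 24.000000, DF = 0.871442, PV = 20.914613
  t = 5.0000: CF_t = 24.000000, DF = 0.841973, PV = 20.207356
  t = 6.0000: CF_t = 24.000000, DF = 0.813501, PV = 19.524015
  t = 7.0000: CF_t = 1024.000000, DF = 0.785991, PV = 804.854744
Price P = sum_t PV_t = 932.740016
Macaulay numerator sum_t t * PV_t:
  t * PV_t at t = 1.0000: 23.188406
  t * PV_t at t = 2.0000: 44.808514
  t * PV_t at t = 3.0000: 64.939875
  t * PV_t at t = 4.0000: 83.658454
  t * PV_t at t = 5.0000: 101.036780
  t * PV_t at t = 6.0000: 117.144093
  t * PV_t at t = 7.0000: 5633.983206
Macaulay duration D = (sum_t t * PV_t) / P = 6068.759327 / 932.740016 = 6.506378

Answer: Macaulay duration = 6.5064 years


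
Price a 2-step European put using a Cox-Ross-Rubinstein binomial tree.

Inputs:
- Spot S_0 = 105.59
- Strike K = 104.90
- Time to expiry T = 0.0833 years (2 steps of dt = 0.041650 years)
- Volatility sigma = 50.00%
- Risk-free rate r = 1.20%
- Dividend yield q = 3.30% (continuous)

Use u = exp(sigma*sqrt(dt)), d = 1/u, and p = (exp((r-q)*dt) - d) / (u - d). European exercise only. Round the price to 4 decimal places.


Answer: Price = V(0,0) = 5.2717

Derivation:
dt = T/N = 0.041650
u = exp(sigma*sqrt(dt)) = 1.107430; d = 1/u = 0.902992
p = (exp((r-q)*dt) - d) / (u - d) = 0.470235
Discount per step: exp(-r*dt) = 0.999500
Stock lattice S(k, i) with i counting down-moves:
  k=0: S(0,0) = 105.5900
  k=1: S(1,0) = 116.9335; S(1,1) = 95.3469
  k=2: S(2,0) = 129.4956; S(2,1) = 105.5900; S(2,2) = 86.0975
Terminal payoffs V(N, i) = max(K - S_T, 0):
  V(2,0) = 0.000000; V(2,1) = 0.000000; V(2,2) = 18.802502
Backward induction: V(k, i) = exp(-r*dt) * [p * V(k+1, i) + (1-p) * V(k+1, i+1)].
  V(1,0) = exp(-r*dt) * [p*0.000000 + (1-p)*0.000000] = 0.000000
  V(1,1) = exp(-r*dt) * [p*0.000000 + (1-p)*18.802502] = 9.955926
  V(0,0) = exp(-r*dt) * [p*0.000000 + (1-p)*9.955926] = 5.271663


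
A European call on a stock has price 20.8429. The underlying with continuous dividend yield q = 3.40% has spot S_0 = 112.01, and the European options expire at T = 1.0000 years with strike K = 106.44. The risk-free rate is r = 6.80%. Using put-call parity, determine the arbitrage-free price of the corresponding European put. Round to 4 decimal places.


Answer: Put price = 12.0199

Derivation:
Put-call parity: C - P = S_0 * exp(-qT) - K * exp(-rT).
S_0 * exp(-qT) = 112.0100 * 0.96657150 = 108.26567423
K * exp(-rT) = 106.4400 * 0.93426047 = 99.44268481
P = C - S*exp(-qT) + K*exp(-rT)
P = 20.8429 - 108.26567423 + 99.44268481 = 12.0199


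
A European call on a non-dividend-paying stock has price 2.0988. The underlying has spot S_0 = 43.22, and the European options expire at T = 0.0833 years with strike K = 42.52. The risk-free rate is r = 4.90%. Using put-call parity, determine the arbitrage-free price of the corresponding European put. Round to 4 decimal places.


Answer: Put price = 1.2256

Derivation:
Put-call parity: C - P = S_0 * exp(-qT) - K * exp(-rT).
S_0 * exp(-qT) = 43.2200 * 1.00000000 = 43.22000000
K * exp(-rT) = 42.5200 * 0.99592662 = 42.34679983
P = C - S*exp(-qT) + K*exp(-rT)
P = 2.0988 - 43.22000000 + 42.34679983 = 1.2256


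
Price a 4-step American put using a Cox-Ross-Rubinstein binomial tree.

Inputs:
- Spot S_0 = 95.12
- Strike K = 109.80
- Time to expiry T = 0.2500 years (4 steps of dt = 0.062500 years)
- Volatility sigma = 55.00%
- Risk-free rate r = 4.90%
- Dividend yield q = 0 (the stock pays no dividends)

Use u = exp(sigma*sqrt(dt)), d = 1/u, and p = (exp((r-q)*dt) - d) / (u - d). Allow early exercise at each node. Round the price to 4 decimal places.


Answer: Price = V(0,0) = 19.8810

Derivation:
dt = T/N = 0.062500
u = exp(sigma*sqrt(dt)) = 1.147402; d = 1/u = 0.871534
p = (exp((r-q)*dt) - d) / (u - d) = 0.476797
Discount per step: exp(-r*dt) = 0.996942
Stock lattice S(k, i) with i counting down-moves:
  k=0: S(0,0) = 95.1200
  k=1: S(1,0) = 109.1409; S(1,1) = 82.9003
  k=2: S(2,0) = 125.2284; S(2,1) = 95.1200; S(2,2) = 72.2505
  k=3: S(3,0) = 143.6873; S(3,1) = 109.1409; S(3,2) = 82.9003; S(3,3) = 62.9688
  k=4: S(4,0) = 164.8670; S(4,1) = 125.2284; S(4,2) = 95.1200; S(4,3) = 72.2505; S(4,4) = 54.8795
Terminal payoffs V(N, i) = max(K - S_T, 0):
  V(4,0) = 0.000000; V(4,1) = 0.000000; V(4,2) = 14.680000; V(4,3) = 37.549500; V(4,4) = 54.920534
Backward induction: V(k, i) = exp(-r*dt) * [p * V(k+1, i) + (1-p) * V(k+1, i+1)]; then take max(V_cont, immediate exercise) for American.
  V(3,0) = exp(-r*dt) * [p*0.000000 + (1-p)*0.000000] = 0.000000; exercise = 0.000000; V(3,0) = max -> 0.000000
  V(3,1) = exp(-r*dt) * [p*0.000000 + (1-p)*14.680000] = 7.657128; exercise = 0.659150; V(3,1) = max -> 7.657128
  V(3,2) = exp(-r*dt) * [p*14.680000 + (1-p)*37.549500] = 26.563905; exercise = 26.899653; V(3,2) = max -> 26.899653
  V(3,3) = exp(-r*dt) * [p*37.549500 + (1-p)*54.920534] = 46.495459; exercise = 46.831207; V(3,3) = max -> 46.831207
  V(2,0) = exp(-r*dt) * [p*0.000000 + (1-p)*7.657128] = 3.993979; exercise = 0.000000; V(2,0) = max -> 3.993979
  V(2,1) = exp(-r*dt) * [p*7.657128 + (1-p)*26.899653] = 17.670667; exercise = 14.680000; V(2,1) = max -> 17.670667
  V(2,2) = exp(-r*dt) * [p*26.899653 + (1-p)*46.831207] = 37.213752; exercise = 37.549500; V(2,2) = max -> 37.549500
  V(1,0) = exp(-r*dt) * [p*3.993979 + (1-p)*17.670667] = 11.115564; exercise = 0.659150; V(1,0) = max -> 11.115564
  V(1,1) = exp(-r*dt) * [p*17.670667 + (1-p)*37.549500] = 27.985487; exercise = 26.899653; V(1,1) = max -> 27.985487
  V(0,0) = exp(-r*dt) * [p*11.115564 + (1-p)*27.985487] = 19.880972; exercise = 14.680000; V(0,0) = max -> 19.880972


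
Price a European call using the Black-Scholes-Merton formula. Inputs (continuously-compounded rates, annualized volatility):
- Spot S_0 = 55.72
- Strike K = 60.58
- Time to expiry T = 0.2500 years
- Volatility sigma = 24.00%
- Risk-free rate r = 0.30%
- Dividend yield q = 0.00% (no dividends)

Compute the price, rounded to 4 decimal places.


d1 = (ln(S/K) + (r - q + 0.5*sigma^2) * T) / (sigma * sqrt(T)) = -0.63063047
d2 = d1 - sigma * sqrt(T) = -0.75063047
exp(-rT) = 0.99925028; exp(-qT) = 1.00000000
C = S_0 * exp(-qT) * N(d1) - K * exp(-rT) * N(d2)
N(d1) = 0.26414108; N(d2) = 0.22643754
C = 55.7200 * 1.00000000 * 0.26414108 - 60.5800 * 0.99925028 * 0.22643754 = 1.0106

Answer: Price = 1.0106


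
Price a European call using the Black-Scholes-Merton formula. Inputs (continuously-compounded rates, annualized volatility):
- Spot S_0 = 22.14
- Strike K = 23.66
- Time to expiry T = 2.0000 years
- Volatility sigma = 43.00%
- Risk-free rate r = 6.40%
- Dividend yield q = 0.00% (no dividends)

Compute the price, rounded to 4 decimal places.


d1 = (ln(S/K) + (r - q + 0.5*sigma^2) * T) / (sigma * sqrt(T)) = 0.40535319
d2 = d1 - sigma * sqrt(T) = -0.20275865
exp(-rT) = 0.87985338; exp(-qT) = 1.00000000
C = S_0 * exp(-qT) * N(d1) - K * exp(-rT) * N(d2)
N(d1) = 0.65739104; N(d2) = 0.41966184
C = 22.1400 * 1.00000000 * 0.65739104 - 23.6600 * 0.87985338 * 0.41966184 = 5.8184

Answer: Price = 5.8184


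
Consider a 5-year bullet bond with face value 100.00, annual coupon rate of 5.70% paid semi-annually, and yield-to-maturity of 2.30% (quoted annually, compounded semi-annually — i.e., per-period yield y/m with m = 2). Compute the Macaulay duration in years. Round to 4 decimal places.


Answer: Macaulay duration = 4.4696 years

Derivation:
Coupon per period c = face * coupon_rate / m = 2.850000
Periods per year m = 2; per-period yield y/m = 0.011500
Number of cashflows N = 10
Cashflows (t years, CF_t, discount factor 1/(1+y/m)^(m*t), PV):
  t = 0.5000: CF_t = 2.850000, DF = 0.988631, PV = 2.817598
  t = 1.0000: CF_t = 2.850000, DF = 0.977391, PV = 2.785564
  t = 1.5000: CF_t = 2.850000, DF = 0.966279, PV = 2.753894
  t = 2.0000: CF_t = 2.850000, DF = 0.955293, PV = 2.722584
  t = 2.5000: CF_t = 2.850000, DF = 0.944432, PV = 2.691630
  t = 3.0000: CF_t = 2.850000, DF = 0.933694, PV = 2.661029
  t = 3.5000: CF_t = 2.850000, DF = 0.923079, PV = 2.630775
  t = 4.0000: CF_t = 2.850000, DF = 0.912584, PV = 2.600865
  t = 4.5000: CF_t = 2.850000, DF = 0.902209, PV = 2.571295
  t = 5.0000: CF_t = 102.850000, DF = 0.891951, PV = 91.737188
Price P = sum_t PV_t = 115.972421
Macaulay numerator sum_t t * PV_t:
  t * PV_t at t = 0.5000: 1.408799
  t * PV_t at t = 1.0000: 2.785564
  t * PV_t at t = 1.5000: 4.130841
  t * PV_t at t = 2.0000: 5.445168
  t * PV_t at t = 2.5000: 6.729076
  t * PV_t at t = 3.0000: 7.983086
  t * PV_t at t = 3.5000: 9.207711
  t * PV_t at t = 4.0000: 10.403459
  t * PV_t at t = 4.5000: 11.570827
  t * PV_t at t = 5.0000: 458.685941
Macaulay duration D = (sum_t t * PV_t) / P = 518.350472 / 115.972421 = 4.469601


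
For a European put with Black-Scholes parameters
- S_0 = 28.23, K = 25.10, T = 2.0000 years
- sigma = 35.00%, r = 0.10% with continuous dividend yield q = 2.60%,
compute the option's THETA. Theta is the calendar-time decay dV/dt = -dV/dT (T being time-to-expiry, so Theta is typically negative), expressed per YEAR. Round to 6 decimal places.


d1 = 0.3838931124; d2 = -0.1110816344
phi(d1) = 0.3706023982; exp(-qT) = 0.9493288668; exp(-rT) = 0.9980019987
Theta = -S*exp(-qT)*phi(d1)*sigma/(2*sqrt(T)) + r*K*exp(-rT)*N(-d2) - q*S*exp(-qT)*N(-d1)
N(-d1) = 0.3505288357; N(-d2) = 0.5442241939; sqrt(T) = 1.4142135624
Term 1 = -28.2300 * 0.9493288668 * 0.3706023982 * 0.3500 / (2 * 1.4142135624) = -1.2290196915
Term 2 = 0.0010 * 25.1000 * 0.9980019987 * 0.5442241939 = 0.0136327345
Term 3 = -0.0260 * 28.2300 * 0.9493288668 * 0.3505288357 = -0.2442444272
Theta = -1.2290196915 + (0.0136327345) + (-0.2442444272) = -1.459631

Answer: Theta = -1.459631


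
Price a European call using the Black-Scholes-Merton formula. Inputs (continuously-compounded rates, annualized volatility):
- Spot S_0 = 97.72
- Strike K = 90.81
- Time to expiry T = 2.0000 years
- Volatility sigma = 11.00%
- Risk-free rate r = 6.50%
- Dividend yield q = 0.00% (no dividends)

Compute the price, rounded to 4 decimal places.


d1 = (ln(S/K) + (r - q + 0.5*sigma^2) * T) / (sigma * sqrt(T)) = 1.38488042
d2 = d1 - sigma * sqrt(T) = 1.22931693
exp(-rT) = 0.87809543; exp(-qT) = 1.00000000
C = S_0 * exp(-qT) * N(d1) - K * exp(-rT) * N(d2)
N(d1) = 0.91695548; N(d2) = 0.89052350
C = 97.7200 * 1.00000000 * 0.91695548 - 90.8100 * 0.87809543 * 0.89052350 = 18.5947

Answer: Price = 18.5947


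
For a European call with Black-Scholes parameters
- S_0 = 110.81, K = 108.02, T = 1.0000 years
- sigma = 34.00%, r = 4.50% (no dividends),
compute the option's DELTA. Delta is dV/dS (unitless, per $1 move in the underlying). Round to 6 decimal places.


Answer: Delta = 0.647045

Derivation:
d1 = 0.3773547876; d2 = 0.0373547876
phi(d1) = 0.3715258438; exp(-qT) = 1.0000000000; exp(-rT) = 0.9559974818
N(d1) = 0.6470450191
Delta = exp(-qT) * N(d1) = 1.0000000000 * 0.6470450191 = 0.647045


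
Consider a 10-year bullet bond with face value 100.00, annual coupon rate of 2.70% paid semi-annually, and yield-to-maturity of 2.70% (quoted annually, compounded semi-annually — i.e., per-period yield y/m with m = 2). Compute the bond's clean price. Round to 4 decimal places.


Coupon per period c = face * coupon_rate / m = 1.350000
Periods per year m = 2; per-period yield y/m = 0.013500
Number of cashflows N = 20
Cashflows (t years, CF_t, discount factor 1/(1+y/m)^(m*t), PV):
  t = 0.5000: CF_t = 1.350000, DF = 0.986680, PV = 1.332018
  t = 1.0000: CF_t = 1.350000, DF = 0.973537, PV = 1.314275
  t = 1.5000: CF_t = 1.350000, DF = 0.960569, PV = 1.296769
  t = 2.0000: CF_t = 1.350000, DF = 0.947774, PV = 1.279495
  t = 2.5000: CF_t = 1.350000, DF = 0.935150, PV = 1.262452
  t = 3.0000: CF_t = 1.350000, DF = 0.922694, PV = 1.245636
  t = 3.5000: CF_t = 1.350000, DF = 0.910403, PV = 1.229044
  t = 4.0000: CF_t = 1.350000, DF = 0.898276, PV = 1.212673
  t = 4.5000: CF_t = 1.350000, DF = 0.886311, PV = 1.196520
  t = 5.0000: CF_t = 1.350000, DF = 0.874505, PV = 1.180582
  t = 5.5000: CF_t = 1.350000, DF = 0.862857, PV = 1.164857
  t = 6.0000: CF_t = 1.350000, DF = 0.851363, PV = 1.149341
  t = 6.5000: CF_t = 1.350000, DF = 0.840023, PV = 1.134031
  t = 7.0000: CF_t = 1.350000, DF = 0.828834, PV = 1.118926
  t = 7.5000: CF_t = 1.350000, DF = 0.817794, PV = 1.104021
  t = 8.0000: CF_t = 1.350000, DF = 0.806900, PV = 1.089316
  t = 8.5000: CF_t = 1.350000, DF = 0.796152, PV = 1.074806
  t = 9.0000: CF_t = 1.350000, DF = 0.785547, PV = 1.060489
  t = 9.5000: CF_t = 1.350000, DF = 0.775084, PV = 1.046363
  t = 10.0000: CF_t = 101.350000, DF = 0.764760, PV = 77.508386
Price P = sum_t PV_t = 100.000000

Answer: Price = 100.0000


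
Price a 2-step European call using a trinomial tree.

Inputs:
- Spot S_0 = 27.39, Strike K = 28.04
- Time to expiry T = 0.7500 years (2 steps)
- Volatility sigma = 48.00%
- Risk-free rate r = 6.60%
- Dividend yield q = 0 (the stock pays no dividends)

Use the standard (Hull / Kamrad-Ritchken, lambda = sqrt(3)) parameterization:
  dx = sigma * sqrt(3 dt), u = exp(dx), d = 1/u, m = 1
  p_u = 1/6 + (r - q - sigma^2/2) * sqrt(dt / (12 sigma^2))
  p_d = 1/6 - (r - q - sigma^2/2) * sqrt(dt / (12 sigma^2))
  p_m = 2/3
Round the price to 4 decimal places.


dt = T/N = 0.375000; dx = sigma*sqrt(3*dt) = 0.509117
u = exp(dx) = 1.663821; d = 1/u = 0.601026
p_u = 0.148547, p_m = 0.666667, p_d = 0.184786
Discount per step: exp(-r*dt) = 0.975554
Stock lattice S(k, j) with j the centered position index:
  k=0: S(0,+0) = 27.3900
  k=1: S(1,-1) = 16.4621; S(1,+0) = 27.3900; S(1,+1) = 45.5721
  k=2: S(2,-2) = 9.8942; S(2,-1) = 16.4621; S(2,+0) = 27.3900; S(2,+1) = 45.5721; S(2,+2) = 75.8238
Terminal payoffs V(N, j) = max(S_T - K, 0):
  V(2,-2) = 0.000000; V(2,-1) = 0.000000; V(2,+0) = 0.000000; V(2,+1) = 17.532063; V(2,+2) = 47.783764
Backward induction: V(k, j) = exp(-r*dt) * [p_u * V(k+1, j+1) + p_m * V(k+1, j) + p_d * V(k+1, j-1)]
  V(1,-1) = exp(-r*dt) * [p_u*0.000000 + p_m*0.000000 + p_d*0.000000] = 0.000000
  V(1,+0) = exp(-r*dt) * [p_u*17.532063 + p_m*0.000000 + p_d*0.000000] = 2.540670
  V(1,+1) = exp(-r*dt) * [p_u*47.783764 + p_m*17.532063 + p_d*0.000000] = 18.326928
  V(0,+0) = exp(-r*dt) * [p_u*18.326928 + p_m*2.540670 + p_d*0.000000] = 4.308232

Answer: Price = V(0,0) = 4.3082
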